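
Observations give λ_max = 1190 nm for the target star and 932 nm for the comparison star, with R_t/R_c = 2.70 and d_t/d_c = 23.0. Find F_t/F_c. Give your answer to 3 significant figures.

0.00518

Wien's law: T_t/T_c = λ_c/λ_t = 932/1190 = 0.7832.
L_t/L_c = (R_t/R_c)²(T_t/T_c)⁴ = (2.70)²(0.7832)⁴ = 2.743.
F_t/F_c = (L_t/L_c)/(d_t/d_c)² = 2.743/(23.0)² = 0.005185.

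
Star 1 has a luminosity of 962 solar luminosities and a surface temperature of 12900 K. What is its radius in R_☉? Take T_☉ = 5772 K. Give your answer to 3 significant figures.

R/R_☉ = √(L/L_☉) / (T/T_☉)² = √(962) / (2.235)²
       = 31.02 / 4.995 = 6.210.

6.21 R_☉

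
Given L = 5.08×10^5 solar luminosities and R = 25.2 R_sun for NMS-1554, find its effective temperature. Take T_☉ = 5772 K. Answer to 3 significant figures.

T/T_☉ = (L/L_☉)^(1/4) / (R/R_☉)^(1/2)
T = 5772 × (5.08×10^5)^(1/4) / √(25.2) = 5772 × 26.70 / 5.020 = 3.070×10^4 K.

3.07×10^4 K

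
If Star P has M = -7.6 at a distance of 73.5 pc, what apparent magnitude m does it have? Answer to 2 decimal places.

-3.27

m = M + 5 log₁₀(d/10 pc) = -7.6 + 5 log₁₀(73.5/10)
  = -7.6 + 5 × 0.866 = -7.6 + 4.33 = -3.27.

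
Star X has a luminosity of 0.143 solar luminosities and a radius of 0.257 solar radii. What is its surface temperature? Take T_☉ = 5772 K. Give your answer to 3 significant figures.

7.00×10^3 K

T/T_☉ = (L/L_☉)^(1/4) / (R/R_☉)^(1/2)
T = 5772 × (0.143)^(1/4) / √(0.257) = 5772 × 0.6149 / 0.5070 = 7002 K.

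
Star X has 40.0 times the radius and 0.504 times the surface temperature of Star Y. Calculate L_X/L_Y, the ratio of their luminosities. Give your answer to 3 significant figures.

103

From the Stefan–Boltzmann law, L ∝ R²T⁴, so
L_X/L_Y = (R_X/R_Y)² (T_X/T_Y)⁴ = (40.0)² × (0.504)⁴ = 1600 × 0.06452 = 103.2.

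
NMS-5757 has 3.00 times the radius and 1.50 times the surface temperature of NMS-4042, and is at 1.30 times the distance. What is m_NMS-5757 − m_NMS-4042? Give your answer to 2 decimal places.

L_NMS-5757/L_NMS-4042 = (3.00)²(1.50)⁴ = 45.56.
F_NMS-5757/F_NMS-4042 = (L_NMS-5757/L_NMS-4042)/(d_NMS-5757/d_NMS-4042)² = 45.56/1.690 = 26.96.
m_NMS-5757 − m_NMS-4042 = −2.5 log₁₀(26.96) = -3.58.

-3.58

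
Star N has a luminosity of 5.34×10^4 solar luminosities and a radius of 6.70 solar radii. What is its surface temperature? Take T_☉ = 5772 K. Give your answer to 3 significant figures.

T/T_☉ = (L/L_☉)^(1/4) / (R/R_☉)^(1/2)
T = 5772 × (5.34×10^4)^(1/4) / √(6.70) = 5772 × 15.20 / 2.588 = 3.390×10^4 K.

3.39×10^4 K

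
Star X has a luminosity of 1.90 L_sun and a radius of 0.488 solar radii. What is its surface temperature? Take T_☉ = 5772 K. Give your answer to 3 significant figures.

T/T_☉ = (L/L_☉)^(1/4) / (R/R_☉)^(1/2)
T = 5772 × (1.90)^(1/4) / √(0.488) = 5772 × 1.174 / 0.6986 = 9701 K.

9.70×10^3 K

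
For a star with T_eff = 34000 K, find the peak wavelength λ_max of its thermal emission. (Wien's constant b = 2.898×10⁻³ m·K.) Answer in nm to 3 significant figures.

85.2 nm

λ_max = b/T = 2.898×10⁻³ / 34000 = 8.52×10^-8 m = 85.24 nm.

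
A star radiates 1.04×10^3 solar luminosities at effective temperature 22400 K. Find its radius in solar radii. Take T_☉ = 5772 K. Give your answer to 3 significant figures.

R/R_☉ = √(L/L_☉) / (T/T_☉)² = √(1.04×10^3) / (3.881)²
       = 32.25 / 15.06 = 2.141.

2.14 solar radii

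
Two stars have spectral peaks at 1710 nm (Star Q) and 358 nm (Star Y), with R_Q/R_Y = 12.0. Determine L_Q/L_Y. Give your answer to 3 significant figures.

0.277

Wien's law gives T ∝ 1/λ_max, so T_Q/T_Y = λ_Y/λ_Q = 358/1710 = 0.2094.
Then L ∝ R²T⁴ gives L_Q/L_Y = (12.0)² × (0.2094)⁴ = 144.0 × 0.001921 = 0.2766.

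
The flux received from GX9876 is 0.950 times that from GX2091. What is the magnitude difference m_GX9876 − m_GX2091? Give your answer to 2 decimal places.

0.06

m_GX9876 − m_GX2091 = −2.5 log₁₀(F_GX9876/F_GX2091) = −2.5 log₁₀(0.950) = −2.5 × (-0.022) = 0.056.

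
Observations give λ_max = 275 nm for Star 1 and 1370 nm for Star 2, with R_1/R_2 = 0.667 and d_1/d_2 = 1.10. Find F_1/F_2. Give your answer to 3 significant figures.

226

Wien's law: T_1/T_2 = λ_2/λ_1 = 1370/275 = 4.982.
L_1/L_2 = (R_1/R_2)²(T_1/T_2)⁴ = (0.667)²(4.982)⁴ = 274.0.
F_1/F_2 = (L_1/L_2)/(d_1/d_2)² = 274.0/(1.10)² = 226.5.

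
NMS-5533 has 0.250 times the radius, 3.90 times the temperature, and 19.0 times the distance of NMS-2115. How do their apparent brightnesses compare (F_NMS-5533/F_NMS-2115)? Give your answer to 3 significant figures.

0.0401

L_NMS-5533/L_NMS-2115 = (R_NMS-5533/R_NMS-2115)²(T_NMS-5533/T_NMS-2115)⁴ = (0.250)² × (3.90)⁴ = 14.46.
F_NMS-5533/F_NMS-2115 = (L_NMS-5533/L_NMS-2115)/(d_NMS-5533/d_NMS-2115)² = 14.46 / (19.0)² = 0.04005.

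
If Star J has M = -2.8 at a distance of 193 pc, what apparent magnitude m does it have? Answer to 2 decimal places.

m = M + 5 log₁₀(d/10 pc) = -2.8 + 5 log₁₀(193/10)
  = -2.8 + 5 × 1.286 = -2.8 + 6.43 = 3.63.

3.63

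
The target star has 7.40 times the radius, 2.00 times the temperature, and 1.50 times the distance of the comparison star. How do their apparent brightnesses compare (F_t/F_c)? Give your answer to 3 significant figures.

389

L_t/L_c = (R_t/R_c)²(T_t/T_c)⁴ = (7.40)² × (2.00)⁴ = 876.2.
F_t/F_c = (L_t/L_c)/(d_t/d_c)² = 876.2 / (1.50)² = 389.4.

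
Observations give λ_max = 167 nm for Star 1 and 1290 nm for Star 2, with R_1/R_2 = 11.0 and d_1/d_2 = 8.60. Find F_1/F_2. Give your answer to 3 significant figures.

5.82×10^3

Wien's law: T_1/T_2 = λ_2/λ_1 = 1290/167 = 7.725.
L_1/L_2 = (R_1/R_2)²(T_1/T_2)⁴ = (11.0)²(7.725)⁴ = 4.308×10^5.
F_1/F_2 = (L_1/L_2)/(d_1/d_2)² = 4.308×10^5/(8.60)² = 5825.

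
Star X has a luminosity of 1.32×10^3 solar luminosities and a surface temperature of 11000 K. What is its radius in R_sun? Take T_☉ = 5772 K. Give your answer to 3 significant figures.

R/R_☉ = √(L/L_☉) / (T/T_☉)² = √(1.32×10^3) / (1.906)²
       = 36.33 / 3.632 = 10.00.

10.0 R_sun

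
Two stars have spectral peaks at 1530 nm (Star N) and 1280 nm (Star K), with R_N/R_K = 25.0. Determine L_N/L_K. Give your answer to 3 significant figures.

Wien's law gives T ∝ 1/λ_max, so T_N/T_K = λ_K/λ_N = 1280/1530 = 0.8366.
Then L ∝ R²T⁴ gives L_N/L_K = (25.0)² × (0.8366)⁴ = 625.0 × 0.4899 = 306.2.

306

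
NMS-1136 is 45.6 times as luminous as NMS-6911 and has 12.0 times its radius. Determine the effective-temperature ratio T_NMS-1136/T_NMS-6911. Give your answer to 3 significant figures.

0.750

L ∝ R²T⁴ gives T ∝ (L/R²)^(1/4), so
T_NMS-1136/T_NMS-6911 = (45.6 / 12.0²)^(1/4) = (0.3167)^(1/4) = 0.7502.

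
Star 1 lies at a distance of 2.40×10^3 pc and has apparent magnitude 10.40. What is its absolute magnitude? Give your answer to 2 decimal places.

-1.50

M = m − 5 log₁₀(d/10 pc) = 10.40 − 5 log₁₀(2.40×10^3/10)
  = 10.40 − 5 × 2.380 = 10.40 − 11.90 = -1.50.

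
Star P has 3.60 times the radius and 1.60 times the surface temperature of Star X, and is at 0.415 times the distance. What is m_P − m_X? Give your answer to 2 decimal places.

-6.73

L_P/L_X = (3.60)²(1.60)⁴ = 84.93.
F_P/F_X = (L_P/L_X)/(d_P/d_X)² = 84.93/0.1722 = 493.2.
m_P − m_X = −2.5 log₁₀(493.2) = -6.73.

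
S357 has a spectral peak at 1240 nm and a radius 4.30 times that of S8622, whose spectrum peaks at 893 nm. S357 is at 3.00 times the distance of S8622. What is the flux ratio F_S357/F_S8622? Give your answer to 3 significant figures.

Wien's law: T_S357/T_S8622 = λ_S8622/λ_S357 = 893/1240 = 0.7202.
L_S357/L_S8622 = (R_S357/R_S8622)²(T_S357/T_S8622)⁴ = (4.30)²(0.7202)⁴ = 4.973.
F_S357/F_S8622 = (L_S357/L_S8622)/(d_S357/d_S8622)² = 4.973/(3.00)² = 0.5526.

0.553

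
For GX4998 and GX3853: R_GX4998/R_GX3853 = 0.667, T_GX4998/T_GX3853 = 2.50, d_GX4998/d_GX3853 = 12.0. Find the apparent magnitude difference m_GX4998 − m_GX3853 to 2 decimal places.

2.30

L_GX4998/L_GX3853 = (0.667)²(2.50)⁴ = 17.38.
F_GX4998/F_GX3853 = (L_GX4998/L_GX3853)/(d_GX4998/d_GX3853)² = 17.38/144.0 = 0.1207.
m_GX4998 − m_GX3853 = −2.5 log₁₀(0.1207) = 2.30.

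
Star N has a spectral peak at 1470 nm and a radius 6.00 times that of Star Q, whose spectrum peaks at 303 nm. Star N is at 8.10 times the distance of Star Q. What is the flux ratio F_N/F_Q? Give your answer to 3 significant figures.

9.90×10^-4

Wien's law: T_N/T_Q = λ_Q/λ_N = 303/1470 = 0.2061.
L_N/L_Q = (R_N/R_Q)²(T_N/T_Q)⁴ = (6.00)²(0.2061)⁴ = 0.06498.
F_N/F_Q = (L_N/L_Q)/(d_N/d_Q)² = 0.06498/(8.10)² = 9.905×10^-4.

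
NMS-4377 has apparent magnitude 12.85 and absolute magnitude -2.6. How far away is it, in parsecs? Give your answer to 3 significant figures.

m − M = 5 log₁₀(d/10 pc)
12.85 − (-2.6) = 15.45 = 5 log₁₀(d/10)
d = 10 × 10^(15.45/5) = 10 × 10^3.090 = 1.230×10^4 pc.

1.23×10^4 pc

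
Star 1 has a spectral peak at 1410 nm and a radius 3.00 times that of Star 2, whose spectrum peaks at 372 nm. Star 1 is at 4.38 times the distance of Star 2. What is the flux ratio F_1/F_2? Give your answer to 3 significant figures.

Wien's law: T_1/T_2 = λ_2/λ_1 = 372/1410 = 0.2638.
L_1/L_2 = (R_1/R_2)²(T_1/T_2)⁴ = (3.00)²(0.2638)⁴ = 0.04361.
F_1/F_2 = (L_1/L_2)/(d_1/d_2)² = 0.04361/(4.38)² = 0.002273.

0.00227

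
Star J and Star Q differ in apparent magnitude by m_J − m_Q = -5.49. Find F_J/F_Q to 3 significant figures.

F_J/F_Q = 10^(−(m_J − m_Q)/2.5) = 10^(5.49/2.5) = 10^2.196 = 157.0.

157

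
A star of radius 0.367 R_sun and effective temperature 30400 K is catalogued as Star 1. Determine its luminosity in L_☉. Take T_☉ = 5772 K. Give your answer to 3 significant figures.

104 L_☉

L/L_☉ = (R/R_☉)² (T/T_☉)⁴ = (0.367)² × (30400/5772)⁴
       = 0.1347 × (5.267)⁴ = 0.1347 × 769.5 = 103.6.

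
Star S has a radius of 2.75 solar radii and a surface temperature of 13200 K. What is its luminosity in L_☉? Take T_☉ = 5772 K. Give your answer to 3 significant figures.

207 L_☉

L/L_☉ = (R/R_☉)² (T/T_☉)⁴ = (2.75)² × (13200/5772)⁴
       = 7.562 × (2.287)⁴ = 7.562 × 27.35 = 206.9.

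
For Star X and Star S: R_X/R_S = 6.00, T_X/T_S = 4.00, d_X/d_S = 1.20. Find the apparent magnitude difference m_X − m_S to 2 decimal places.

L_X/L_S = (6.00)²(4.00)⁴ = 9216.
F_X/F_S = (L_X/L_S)/(d_X/d_S)² = 9216/1.440 = 6400.
m_X − m_S = −2.5 log₁₀(6400) = -9.52.

-9.52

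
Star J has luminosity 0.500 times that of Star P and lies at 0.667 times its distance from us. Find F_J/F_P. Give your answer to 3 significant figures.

F = L/(4πd²), so F_J/F_P = (L_J/L_P) / (d_J/d_P)²
= 0.500 / (0.667)² = 0.500 / 0.4449 = 1.124.

1.12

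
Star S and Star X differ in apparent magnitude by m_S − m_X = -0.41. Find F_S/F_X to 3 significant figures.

F_S/F_X = 10^(−(m_S − m_X)/2.5) = 10^(0.41/2.5) = 10^0.164 = 1.459.

1.46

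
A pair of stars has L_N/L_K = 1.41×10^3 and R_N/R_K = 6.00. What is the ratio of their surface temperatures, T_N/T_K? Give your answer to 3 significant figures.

L ∝ R²T⁴ gives T ∝ (L/R²)^(1/4), so
T_N/T_K = (1.41×10^3 / 6.00²)^(1/4) = (39.17)^(1/4) = 2.502.

2.50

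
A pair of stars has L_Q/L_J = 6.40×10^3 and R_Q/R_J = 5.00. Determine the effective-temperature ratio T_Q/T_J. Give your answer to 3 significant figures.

4.00

L ∝ R²T⁴ gives T ∝ (L/R²)^(1/4), so
T_Q/T_J = (6.40×10^3 / 5.00²)^(1/4) = (256.0)^(1/4) = 4.000.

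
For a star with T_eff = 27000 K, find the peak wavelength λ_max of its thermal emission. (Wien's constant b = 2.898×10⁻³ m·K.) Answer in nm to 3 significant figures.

107 nm

λ_max = b/T = 2.898×10⁻³ / 27000 = 1.07×10^-7 m = 107.3 nm.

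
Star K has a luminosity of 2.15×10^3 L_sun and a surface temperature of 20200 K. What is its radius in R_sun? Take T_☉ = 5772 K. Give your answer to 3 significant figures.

R/R_☉ = √(L/L_☉) / (T/T_☉)² = √(2.15×10^3) / (3.500)²
       = 46.37 / 12.25 = 3.786.

3.79 R_sun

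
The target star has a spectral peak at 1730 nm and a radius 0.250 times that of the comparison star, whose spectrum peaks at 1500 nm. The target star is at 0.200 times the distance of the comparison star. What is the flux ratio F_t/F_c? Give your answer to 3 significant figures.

Wien's law: T_t/T_c = λ_c/λ_t = 1500/1730 = 0.8671.
L_t/L_c = (R_t/R_c)²(T_t/T_c)⁴ = (0.250)²(0.8671)⁴ = 0.03532.
F_t/F_c = (L_t/L_c)/(d_t/d_c)² = 0.03532/(0.200)² = 0.8831.

0.883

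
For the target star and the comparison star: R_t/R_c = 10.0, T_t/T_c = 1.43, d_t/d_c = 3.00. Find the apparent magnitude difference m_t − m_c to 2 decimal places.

-4.17

L_t/L_c = (10.0)²(1.43)⁴ = 418.2.
F_t/F_c = (L_t/L_c)/(d_t/d_c)² = 418.2/9.000 = 46.46.
m_t − m_c = −2.5 log₁₀(46.46) = -4.17.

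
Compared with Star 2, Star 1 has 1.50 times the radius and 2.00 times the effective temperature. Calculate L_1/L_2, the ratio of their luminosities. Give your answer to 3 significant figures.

From the Stefan–Boltzmann law, L ∝ R²T⁴, so
L_1/L_2 = (R_1/R_2)² (T_1/T_2)⁴ = (1.50)² × (2.00)⁴ = 2.250 × 16.00 = 36.00.

36.0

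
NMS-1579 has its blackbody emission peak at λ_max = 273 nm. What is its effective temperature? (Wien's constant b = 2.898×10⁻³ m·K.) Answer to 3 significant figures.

1.06×10^4 K

T = b/λ_max = 2.898×10⁻³ / (273×10⁻⁹) = 1.062×10^4 K.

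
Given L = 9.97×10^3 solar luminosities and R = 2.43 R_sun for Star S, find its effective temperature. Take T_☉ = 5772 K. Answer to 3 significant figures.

3.70×10^4 K

T/T_☉ = (L/L_☉)^(1/4) / (R/R_☉)^(1/2)
T = 5772 × (9.97×10^3)^(1/4) / √(2.43) = 5772 × 9.992 / 1.559 = 3.700×10^4 K.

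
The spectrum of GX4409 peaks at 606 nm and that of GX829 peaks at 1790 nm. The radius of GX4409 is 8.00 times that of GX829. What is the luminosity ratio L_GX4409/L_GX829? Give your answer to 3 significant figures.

4.87×10^3

Wien's law gives T ∝ 1/λ_max, so T_GX4409/T_GX829 = λ_GX829/λ_GX4409 = 1790/606 = 2.954.
Then L ∝ R²T⁴ gives L_GX4409/L_GX829 = (8.00)² × (2.954)⁴ = 64.00 × 76.12 = 4872.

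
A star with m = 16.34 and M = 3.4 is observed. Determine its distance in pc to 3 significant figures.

3.87×10^3 pc

m − M = 5 log₁₀(d/10 pc)
16.34 − (3.4) = 12.94 = 5 log₁₀(d/10)
d = 10 × 10^(12.94/5) = 10 × 10^2.588 = 3873 pc.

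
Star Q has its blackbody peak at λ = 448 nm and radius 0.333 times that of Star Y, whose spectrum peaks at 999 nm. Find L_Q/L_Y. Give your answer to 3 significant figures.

Wien's law gives T ∝ 1/λ_max, so T_Q/T_Y = λ_Y/λ_Q = 999/448 = 2.230.
Then L ∝ R²T⁴ gives L_Q/L_Y = (0.333)² × (2.230)⁴ = 0.1109 × 24.73 = 2.742.

2.74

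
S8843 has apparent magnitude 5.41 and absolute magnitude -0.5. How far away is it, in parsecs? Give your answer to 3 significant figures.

m − M = 5 log₁₀(d/10 pc)
5.41 − (-0.5) = 5.91 = 5 log₁₀(d/10)
d = 10 × 10^(5.91/5) = 10 × 10^1.182 = 152.1 pc.

152 pc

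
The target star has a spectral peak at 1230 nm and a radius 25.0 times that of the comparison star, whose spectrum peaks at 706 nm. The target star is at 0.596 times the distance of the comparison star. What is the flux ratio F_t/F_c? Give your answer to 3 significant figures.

Wien's law: T_t/T_c = λ_c/λ_t = 706/1230 = 0.5740.
L_t/L_c = (R_t/R_c)²(T_t/T_c)⁴ = (25.0)²(0.5740)⁴ = 67.84.
F_t/F_c = (L_t/L_c)/(d_t/d_c)² = 67.84/(0.596)² = 191.0.

191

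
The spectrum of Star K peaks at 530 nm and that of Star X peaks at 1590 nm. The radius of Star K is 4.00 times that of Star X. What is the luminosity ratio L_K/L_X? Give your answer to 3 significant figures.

Wien's law gives T ∝ 1/λ_max, so T_K/T_X = λ_X/λ_K = 1590/530 = 3.000.
Then L ∝ R²T⁴ gives L_K/L_X = (4.00)² × (3.000)⁴ = 16.00 × 81.00 = 1296.

1.30×10^3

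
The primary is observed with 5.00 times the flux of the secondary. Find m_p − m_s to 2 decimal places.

m_p − m_s = −2.5 log₁₀(F_p/F_s) = −2.5 log₁₀(5.00) = −2.5 × (0.699) = -1.747.

-1.75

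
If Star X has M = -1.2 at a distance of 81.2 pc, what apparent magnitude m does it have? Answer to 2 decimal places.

m = M + 5 log₁₀(d/10 pc) = -1.2 + 5 log₁₀(81.2/10)
  = -1.2 + 5 × 0.910 = -1.2 + 4.55 = 3.35.

3.35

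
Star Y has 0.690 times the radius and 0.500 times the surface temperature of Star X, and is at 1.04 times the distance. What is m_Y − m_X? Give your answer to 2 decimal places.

L_Y/L_X = (0.690)²(0.500)⁴ = 0.02976.
F_Y/F_X = (L_Y/L_X)/(d_Y/d_X)² = 0.02976/1.082 = 0.02751.
m_Y − m_X = −2.5 log₁₀(0.02751) = 3.90.

3.90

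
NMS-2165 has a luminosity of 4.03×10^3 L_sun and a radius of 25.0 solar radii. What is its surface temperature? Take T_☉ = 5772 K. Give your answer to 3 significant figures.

9.20×10^3 K

T/T_☉ = (L/L_☉)^(1/4) / (R/R_☉)^(1/2)
T = 5772 × (4.03×10^3)^(1/4) / √(25.0) = 5772 × 7.968 / 5.000 = 9198 K.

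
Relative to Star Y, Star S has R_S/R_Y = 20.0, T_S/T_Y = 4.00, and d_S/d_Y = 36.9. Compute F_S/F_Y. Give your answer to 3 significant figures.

75.2

L_S/L_Y = (R_S/R_Y)²(T_S/T_Y)⁴ = (20.0)² × (4.00)⁴ = 1.024×10^5.
F_S/F_Y = (L_S/L_Y)/(d_S/d_Y)² = 1.024×10^5 / (36.9)² = 75.21.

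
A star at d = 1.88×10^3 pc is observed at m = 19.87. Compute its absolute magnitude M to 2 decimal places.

8.50

M = m − 5 log₁₀(d/10 pc) = 19.87 − 5 log₁₀(1.88×10^3/10)
  = 19.87 − 5 × 2.274 = 19.87 − 11.37 = 8.50.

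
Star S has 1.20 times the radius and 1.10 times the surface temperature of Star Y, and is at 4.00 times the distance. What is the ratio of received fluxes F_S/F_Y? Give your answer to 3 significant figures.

L_S/L_Y = (R_S/R_Y)²(T_S/T_Y)⁴ = (1.20)² × (1.10)⁴ = 2.108.
F_S/F_Y = (L_S/L_Y)/(d_S/d_Y)² = 2.108 / (4.00)² = 0.1318.

0.132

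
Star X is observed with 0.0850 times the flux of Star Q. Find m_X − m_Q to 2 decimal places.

2.68

m_X − m_Q = −2.5 log₁₀(F_X/F_Q) = −2.5 log₁₀(0.0850) = −2.5 × (-1.071) = 2.676.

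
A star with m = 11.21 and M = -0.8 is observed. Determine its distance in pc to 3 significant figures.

2.52×10^3 pc

m − M = 5 log₁₀(d/10 pc)
11.21 − (-0.8) = 12.01 = 5 log₁₀(d/10)
d = 10 × 10^(12.01/5) = 10 × 10^2.402 = 2523 pc.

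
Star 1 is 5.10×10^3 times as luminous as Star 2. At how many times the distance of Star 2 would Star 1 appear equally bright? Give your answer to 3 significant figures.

71.4

Equal flux requires L_1/d_1² = L_2/d_2², so d_1/d_2 = √(L_1/L_2)
= √(5.10×10^3) = 71.41.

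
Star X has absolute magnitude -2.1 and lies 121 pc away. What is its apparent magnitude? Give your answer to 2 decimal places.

m = M + 5 log₁₀(d/10 pc) = -2.1 + 5 log₁₀(121/10)
  = -2.1 + 5 × 1.083 = -2.1 + 5.41 = 3.31.

3.31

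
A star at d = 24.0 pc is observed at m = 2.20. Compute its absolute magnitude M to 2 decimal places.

0.30

M = m − 5 log₁₀(d/10 pc) = 2.20 − 5 log₁₀(24.0/10)
  = 2.20 − 5 × 0.380 = 2.20 − 1.90 = 0.30.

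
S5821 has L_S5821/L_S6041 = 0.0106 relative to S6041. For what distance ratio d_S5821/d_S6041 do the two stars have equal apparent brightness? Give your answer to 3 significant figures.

0.103

Equal flux requires L_S5821/d_S5821² = L_S6041/d_S6041², so d_S5821/d_S6041 = √(L_S5821/L_S6041)
= √(0.0106) = 0.1030.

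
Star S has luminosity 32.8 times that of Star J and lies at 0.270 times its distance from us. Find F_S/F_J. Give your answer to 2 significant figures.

F = L/(4πd²), so F_S/F_J = (L_S/L_J) / (d_S/d_J)²
= 32.8 / (0.270)² = 32.8 / 0.07290 = 449.9.

4.5×10^2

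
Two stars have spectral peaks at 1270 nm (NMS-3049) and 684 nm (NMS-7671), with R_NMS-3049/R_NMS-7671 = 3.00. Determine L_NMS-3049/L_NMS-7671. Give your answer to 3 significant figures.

Wien's law gives T ∝ 1/λ_max, so T_NMS-3049/T_NMS-7671 = λ_NMS-7671/λ_NMS-3049 = 684/1270 = 0.5386.
Then L ∝ R²T⁴ gives L_NMS-3049/L_NMS-7671 = (3.00)² × (0.5386)⁴ = 9.000 × 0.08414 = 0.7573.

0.757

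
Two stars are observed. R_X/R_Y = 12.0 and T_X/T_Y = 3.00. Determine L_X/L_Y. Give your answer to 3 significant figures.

From the Stefan–Boltzmann law, L ∝ R²T⁴, so
L_X/L_Y = (R_X/R_Y)² (T_X/T_Y)⁴ = (12.0)² × (3.00)⁴ = 144.0 × 81.00 = 1.166×10^4.

1.17×10^4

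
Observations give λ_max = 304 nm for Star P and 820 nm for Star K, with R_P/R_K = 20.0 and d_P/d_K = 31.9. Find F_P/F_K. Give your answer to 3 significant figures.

20.8

Wien's law: T_P/T_K = λ_K/λ_P = 820/304 = 2.697.
L_P/L_K = (R_P/R_K)²(T_P/T_K)⁴ = (20.0)²(2.697)⁴ = 2.117×10^4.
F_P/F_K = (L_P/L_K)/(d_P/d_K)² = 2.117×10^4/(31.9)² = 20.81.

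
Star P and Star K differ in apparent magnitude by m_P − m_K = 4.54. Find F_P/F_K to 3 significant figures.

0.0153

F_P/F_K = 10^(−(m_P − m_K)/2.5) = 10^(-4.54/2.5) = 10^-1.816 = 0.01528.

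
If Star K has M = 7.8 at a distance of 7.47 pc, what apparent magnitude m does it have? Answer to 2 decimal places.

7.17

m = M + 5 log₁₀(d/10 pc) = 7.8 + 5 log₁₀(7.47/10)
  = 7.8 + 5 × -0.127 = 7.8 + -0.63 = 7.17.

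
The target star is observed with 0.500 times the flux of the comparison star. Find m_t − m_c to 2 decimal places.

0.75

m_t − m_c = −2.5 log₁₀(F_t/F_c) = −2.5 log₁₀(0.500) = −2.5 × (-0.301) = 0.753.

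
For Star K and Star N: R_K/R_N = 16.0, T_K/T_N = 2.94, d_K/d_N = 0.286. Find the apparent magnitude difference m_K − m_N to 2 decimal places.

L_K/L_N = (16.0)²(2.94)⁴ = 1.913×10^4.
F_K/F_N = (L_K/L_N)/(d_K/d_N)² = 1.913×10^4/0.08180 = 2.338×10^5.
m_K − m_N = −2.5 log₁₀(2.338×10^5) = -13.42.

-13.42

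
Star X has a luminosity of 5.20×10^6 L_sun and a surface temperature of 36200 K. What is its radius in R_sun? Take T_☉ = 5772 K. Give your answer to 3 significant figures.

58.0 R_sun

R/R_☉ = √(L/L_☉) / (T/T_☉)² = √(5.20×10^6) / (6.272)²
       = 2280 / 39.33 = 57.97.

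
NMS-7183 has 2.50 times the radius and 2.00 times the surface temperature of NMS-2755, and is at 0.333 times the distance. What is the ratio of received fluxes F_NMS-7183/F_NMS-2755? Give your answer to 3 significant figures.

L_NMS-7183/L_NMS-2755 = (R_NMS-7183/R_NMS-2755)²(T_NMS-7183/T_NMS-2755)⁴ = (2.50)² × (2.00)⁴ = 100.0.
F_NMS-7183/F_NMS-2755 = (L_NMS-7183/L_NMS-2755)/(d_NMS-7183/d_NMS-2755)² = 100.0 / (0.333)² = 901.8.

902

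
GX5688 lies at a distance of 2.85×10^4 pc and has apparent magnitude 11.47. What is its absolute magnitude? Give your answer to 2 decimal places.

M = m − 5 log₁₀(d/10 pc) = 11.47 − 5 log₁₀(2.85×10^4/10)
  = 11.47 − 5 × 3.455 = 11.47 − 17.27 = -5.80.

-5.80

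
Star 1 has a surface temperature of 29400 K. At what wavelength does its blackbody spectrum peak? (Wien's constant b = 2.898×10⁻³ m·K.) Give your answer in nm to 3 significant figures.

98.6 nm

λ_max = b/T = 2.898×10⁻³ / 29400 = 9.86×10^-8 m = 98.57 nm.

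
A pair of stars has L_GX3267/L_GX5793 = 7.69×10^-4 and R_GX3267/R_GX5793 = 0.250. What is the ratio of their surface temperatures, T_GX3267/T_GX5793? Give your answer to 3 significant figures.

0.333

L ∝ R²T⁴ gives T ∝ (L/R²)^(1/4), so
T_GX3267/T_GX5793 = (7.69×10^-4 / 0.250²)^(1/4) = (0.01230)^(1/4) = 0.3331.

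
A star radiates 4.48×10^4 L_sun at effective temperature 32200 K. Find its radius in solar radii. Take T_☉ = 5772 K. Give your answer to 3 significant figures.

6.80 solar radii

R/R_☉ = √(L/L_☉) / (T/T_☉)² = √(4.48×10^4) / (5.579)²
       = 211.7 / 31.12 = 6.801.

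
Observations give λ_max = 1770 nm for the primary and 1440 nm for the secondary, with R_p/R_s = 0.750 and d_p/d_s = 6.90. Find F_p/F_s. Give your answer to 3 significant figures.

0.00518

Wien's law: T_p/T_s = λ_s/λ_p = 1440/1770 = 0.8136.
L_p/L_s = (R_p/R_s)²(T_p/T_s)⁴ = (0.750)²(0.8136)⁴ = 0.2464.
F_p/F_s = (L_p/L_s)/(d_p/d_s)² = 0.2464/(6.90)² = 0.005176.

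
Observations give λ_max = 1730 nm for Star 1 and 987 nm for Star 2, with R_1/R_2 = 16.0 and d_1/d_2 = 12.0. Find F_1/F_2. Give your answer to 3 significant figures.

0.188

Wien's law: T_1/T_2 = λ_2/λ_1 = 987/1730 = 0.5705.
L_1/L_2 = (R_1/R_2)²(T_1/T_2)⁴ = (16.0)²(0.5705)⁴ = 27.12.
F_1/F_2 = (L_1/L_2)/(d_1/d_2)² = 27.12/(12.0)² = 0.1883.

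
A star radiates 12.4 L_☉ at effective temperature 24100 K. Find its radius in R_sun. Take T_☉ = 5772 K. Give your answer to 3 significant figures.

0.202 R_sun

R/R_☉ = √(L/L_☉) / (T/T_☉)² = √(12.4) / (4.175)²
       = 3.521 / 17.43 = 0.2020.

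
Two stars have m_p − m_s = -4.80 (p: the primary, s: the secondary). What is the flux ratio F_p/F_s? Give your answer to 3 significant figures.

83.2

F_p/F_s = 10^(−(m_p − m_s)/2.5) = 10^(4.80/2.5) = 10^1.920 = 83.18.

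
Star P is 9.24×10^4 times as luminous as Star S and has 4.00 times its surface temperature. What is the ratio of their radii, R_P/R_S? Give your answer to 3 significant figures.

19.0

L ∝ R²T⁴ gives R ∝ √L / T², so
R_P/R_S = √(9.24×10^4) / (4.00)² = 304.0 / 16.00 = 19.00.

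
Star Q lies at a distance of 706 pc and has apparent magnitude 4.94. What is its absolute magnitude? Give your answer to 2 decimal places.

M = m − 5 log₁₀(d/10 pc) = 4.94 − 5 log₁₀(706/10)
  = 4.94 − 5 × 1.849 = 4.94 − 9.24 = -4.30.

-4.30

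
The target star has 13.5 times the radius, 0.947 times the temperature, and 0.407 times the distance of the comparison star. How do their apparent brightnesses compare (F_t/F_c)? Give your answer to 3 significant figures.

885

L_t/L_c = (R_t/R_c)²(T_t/T_c)⁴ = (13.5)² × (0.947)⁴ = 146.6.
F_t/F_c = (L_t/L_c)/(d_t/d_c)² = 146.6 / (0.407)² = 884.9.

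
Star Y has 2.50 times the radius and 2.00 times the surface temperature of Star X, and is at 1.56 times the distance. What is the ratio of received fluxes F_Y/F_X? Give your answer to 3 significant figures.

41.1

L_Y/L_X = (R_Y/R_X)²(T_Y/T_X)⁴ = (2.50)² × (2.00)⁴ = 100.0.
F_Y/F_X = (L_Y/L_X)/(d_Y/d_X)² = 100.0 / (1.56)² = 41.09.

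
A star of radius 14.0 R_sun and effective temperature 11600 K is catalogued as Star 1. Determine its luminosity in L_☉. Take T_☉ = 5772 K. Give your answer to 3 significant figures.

3.20×10^3 L_☉

L/L_☉ = (R/R_☉)² (T/T_☉)⁴ = (14.0)² × (11600/5772)⁴
       = 196.0 × (2.010)⁴ = 196.0 × 16.31 = 3197.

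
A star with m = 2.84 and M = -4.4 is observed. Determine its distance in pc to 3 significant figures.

m − M = 5 log₁₀(d/10 pc)
2.84 − (-4.4) = 7.24 = 5 log₁₀(d/10)
d = 10 × 10^(7.24/5) = 10 × 10^1.448 = 280.5 pc.

281 pc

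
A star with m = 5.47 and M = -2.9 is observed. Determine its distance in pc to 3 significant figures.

472 pc

m − M = 5 log₁₀(d/10 pc)
5.47 − (-2.9) = 8.37 = 5 log₁₀(d/10)
d = 10 × 10^(8.37/5) = 10 × 10^1.674 = 472.1 pc.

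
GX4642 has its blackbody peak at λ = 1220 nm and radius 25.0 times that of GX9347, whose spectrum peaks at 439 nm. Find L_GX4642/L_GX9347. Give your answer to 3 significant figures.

10.5

Wien's law gives T ∝ 1/λ_max, so T_GX4642/T_GX9347 = λ_GX9347/λ_GX4642 = 439/1220 = 0.3598.
Then L ∝ R²T⁴ gives L_GX4642/L_GX9347 = (25.0)² × (0.3598)⁴ = 625.0 × 0.01677 = 10.48.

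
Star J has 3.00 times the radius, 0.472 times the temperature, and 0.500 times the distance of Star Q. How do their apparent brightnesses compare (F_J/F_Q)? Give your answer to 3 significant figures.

1.79

L_J/L_Q = (R_J/R_Q)²(T_J/T_Q)⁴ = (3.00)² × (0.472)⁴ = 0.4467.
F_J/F_Q = (L_J/L_Q)/(d_J/d_Q)² = 0.4467 / (0.500)² = 1.787.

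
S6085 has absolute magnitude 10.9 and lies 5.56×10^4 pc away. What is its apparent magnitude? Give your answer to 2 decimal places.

m = M + 5 log₁₀(d/10 pc) = 10.9 + 5 log₁₀(5.56×10^4/10)
  = 10.9 + 5 × 3.745 = 10.9 + 18.73 = 29.63.

29.63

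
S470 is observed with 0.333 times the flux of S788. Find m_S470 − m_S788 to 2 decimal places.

m_S470 − m_S788 = −2.5 log₁₀(F_S470/F_S788) = −2.5 log₁₀(0.333) = −2.5 × (-0.478) = 1.194.

1.19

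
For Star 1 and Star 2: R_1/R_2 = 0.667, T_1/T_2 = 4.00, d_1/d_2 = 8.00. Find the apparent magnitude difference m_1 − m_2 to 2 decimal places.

L_1/L_2 = (0.667)²(4.00)⁴ = 113.9.
F_1/F_2 = (L_1/L_2)/(d_1/d_2)² = 113.9/64.00 = 1.780.
m_1 − m_2 = −2.5 log₁₀(1.780) = -0.63.

-0.63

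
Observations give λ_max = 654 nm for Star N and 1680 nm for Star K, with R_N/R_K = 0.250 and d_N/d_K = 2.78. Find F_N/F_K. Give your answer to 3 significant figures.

Wien's law: T_N/T_K = λ_K/λ_N = 1680/654 = 2.569.
L_N/L_K = (R_N/R_K)²(T_N/T_K)⁴ = (0.250)²(2.569)⁴ = 2.721.
F_N/F_K = (L_N/L_K)/(d_N/d_K)² = 2.721/(2.78)² = 0.3521.

0.352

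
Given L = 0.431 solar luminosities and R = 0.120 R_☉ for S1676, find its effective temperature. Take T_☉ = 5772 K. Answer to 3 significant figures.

T/T_☉ = (L/L_☉)^(1/4) / (R/R_☉)^(1/2)
T = 5772 × (0.431)^(1/4) / √(0.120) = 5772 × 0.8103 / 0.3464 = 1.350×10^4 K.

1.35×10^4 K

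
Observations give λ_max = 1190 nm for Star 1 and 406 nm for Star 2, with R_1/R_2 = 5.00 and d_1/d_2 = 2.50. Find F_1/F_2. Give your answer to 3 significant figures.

Wien's law: T_1/T_2 = λ_2/λ_1 = 406/1190 = 0.3412.
L_1/L_2 = (R_1/R_2)²(T_1/T_2)⁴ = (5.00)²(0.3412)⁴ = 0.3387.
F_1/F_2 = (L_1/L_2)/(d_1/d_2)² = 0.3387/(2.50)² = 0.05420.

0.0542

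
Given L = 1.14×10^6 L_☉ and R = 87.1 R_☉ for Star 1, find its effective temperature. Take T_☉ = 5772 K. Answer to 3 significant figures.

T/T_☉ = (L/L_☉)^(1/4) / (R/R_☉)^(1/2)
T = 5772 × (1.14×10^6)^(1/4) / √(87.1) = 5772 × 32.68 / 9.333 = 2.021×10^4 K.

2.02×10^4 K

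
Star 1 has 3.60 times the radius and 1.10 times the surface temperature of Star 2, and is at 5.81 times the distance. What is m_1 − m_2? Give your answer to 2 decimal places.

L_1/L_2 = (3.60)²(1.10)⁴ = 18.97.
F_1/F_2 = (L_1/L_2)/(d_1/d_2)² = 18.97/33.76 = 0.5621.
m_1 − m_2 = −2.5 log₁₀(0.5621) = 0.63.

0.63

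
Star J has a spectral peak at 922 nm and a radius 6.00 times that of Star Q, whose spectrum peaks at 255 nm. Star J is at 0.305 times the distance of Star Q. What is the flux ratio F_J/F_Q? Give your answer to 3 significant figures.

Wien's law: T_J/T_Q = λ_Q/λ_J = 255/922 = 0.2766.
L_J/L_Q = (R_J/R_Q)²(T_J/T_Q)⁴ = (6.00)²(0.2766)⁴ = 0.2106.
F_J/F_Q = (L_J/L_Q)/(d_J/d_Q)² = 0.2106/(0.305)² = 2.264.

2.26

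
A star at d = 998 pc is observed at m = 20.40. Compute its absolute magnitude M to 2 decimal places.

10.40

M = m − 5 log₁₀(d/10 pc) = 20.40 − 5 log₁₀(998/10)
  = 20.40 − 5 × 1.999 = 20.40 − 10.00 = 10.40.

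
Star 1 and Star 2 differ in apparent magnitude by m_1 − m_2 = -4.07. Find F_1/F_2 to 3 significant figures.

F_1/F_2 = 10^(−(m_1 − m_2)/2.5) = 10^(4.07/2.5) = 10^1.628 = 42.46.

42.5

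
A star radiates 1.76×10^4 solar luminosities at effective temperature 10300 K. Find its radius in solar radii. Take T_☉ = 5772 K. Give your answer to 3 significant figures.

41.7 solar radii

R/R_☉ = √(L/L_☉) / (T/T_☉)² = √(1.76×10^4) / (1.784)²
       = 132.7 / 3.184 = 41.66.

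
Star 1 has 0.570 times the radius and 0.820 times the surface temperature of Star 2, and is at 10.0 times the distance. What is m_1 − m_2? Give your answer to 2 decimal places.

7.08

L_1/L_2 = (0.570)²(0.820)⁴ = 0.1469.
F_1/F_2 = (L_1/L_2)/(d_1/d_2)² = 0.1469/100.0 = 0.001469.
m_1 − m_2 = −2.5 log₁₀(0.001469) = 7.08.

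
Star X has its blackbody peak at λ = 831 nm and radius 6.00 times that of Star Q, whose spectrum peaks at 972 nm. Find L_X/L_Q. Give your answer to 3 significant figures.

Wien's law gives T ∝ 1/λ_max, so T_X/T_Q = λ_Q/λ_X = 972/831 = 1.170.
Then L ∝ R²T⁴ gives L_X/L_Q = (6.00)² × (1.170)⁴ = 36.00 × 1.872 = 67.39.

67.4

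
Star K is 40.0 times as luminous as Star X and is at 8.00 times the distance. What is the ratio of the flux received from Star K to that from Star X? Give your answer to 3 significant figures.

0.625

F = L/(4πd²), so F_K/F_X = (L_K/L_X) / (d_K/d_X)²
= 40.0 / (8.00)² = 40.0 / 64.00 = 0.6250.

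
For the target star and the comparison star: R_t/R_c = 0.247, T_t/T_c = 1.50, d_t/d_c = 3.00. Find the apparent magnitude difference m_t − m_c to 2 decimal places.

L_t/L_c = (0.247)²(1.50)⁴ = 0.3089.
F_t/F_c = (L_t/L_c)/(d_t/d_c)² = 0.3089/9.000 = 0.03432.
m_t − m_c = −2.5 log₁₀(0.03432) = 3.66.

3.66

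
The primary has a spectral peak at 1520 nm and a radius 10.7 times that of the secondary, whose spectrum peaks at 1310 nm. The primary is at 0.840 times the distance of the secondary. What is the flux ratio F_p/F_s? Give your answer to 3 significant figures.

89.5

Wien's law: T_p/T_s = λ_s/λ_p = 1310/1520 = 0.8618.
L_p/L_s = (R_p/R_s)²(T_p/T_s)⁴ = (10.7)²(0.8618)⁴ = 63.17.
F_p/F_s = (L_p/L_s)/(d_p/d_s)² = 63.17/(0.840)² = 89.52.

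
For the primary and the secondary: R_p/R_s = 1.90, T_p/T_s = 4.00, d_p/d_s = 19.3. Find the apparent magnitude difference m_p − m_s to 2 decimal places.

-0.99

L_p/L_s = (1.90)²(4.00)⁴ = 924.2.
F_p/F_s = (L_p/L_s)/(d_p/d_s)² = 924.2/372.5 = 2.481.
m_p − m_s = −2.5 log₁₀(2.481) = -0.99.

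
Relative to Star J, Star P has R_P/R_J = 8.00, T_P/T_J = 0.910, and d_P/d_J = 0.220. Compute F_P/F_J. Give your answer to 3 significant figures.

907

L_P/L_J = (R_P/R_J)²(T_P/T_J)⁴ = (8.00)² × (0.910)⁴ = 43.89.
F_P/F_J = (L_P/L_J)/(d_P/d_J)² = 43.89 / (0.220)² = 906.8.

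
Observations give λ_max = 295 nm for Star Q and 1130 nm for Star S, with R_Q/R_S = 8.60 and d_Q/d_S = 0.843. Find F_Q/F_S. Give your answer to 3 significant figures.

2.24×10^4

Wien's law: T_Q/T_S = λ_S/λ_Q = 1130/295 = 3.831.
L_Q/L_S = (R_Q/R_S)²(T_Q/T_S)⁴ = (8.60)²(3.831)⁴ = 1.592×10^4.
F_Q/F_S = (L_Q/L_S)/(d_Q/d_S)² = 1.592×10^4/(0.843)² = 2.241×10^4.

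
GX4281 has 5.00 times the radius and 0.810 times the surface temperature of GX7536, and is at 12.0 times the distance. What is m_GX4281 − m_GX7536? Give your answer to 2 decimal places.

2.82

L_GX4281/L_GX7536 = (5.00)²(0.810)⁴ = 10.76.
F_GX4281/F_GX7536 = (L_GX4281/L_GX7536)/(d_GX4281/d_GX7536)² = 10.76/144.0 = 0.07473.
m_GX4281 − m_GX7536 = −2.5 log₁₀(0.07473) = 2.82.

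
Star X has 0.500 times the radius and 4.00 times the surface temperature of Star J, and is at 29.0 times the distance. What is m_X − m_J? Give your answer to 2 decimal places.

L_X/L_J = (0.500)²(4.00)⁴ = 64.00.
F_X/F_J = (L_X/L_J)/(d_X/d_J)² = 64.00/841.0 = 0.07610.
m_X − m_J = −2.5 log₁₀(0.07610) = 2.80.

2.80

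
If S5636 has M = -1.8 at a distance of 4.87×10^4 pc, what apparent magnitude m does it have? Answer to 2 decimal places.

m = M + 5 log₁₀(d/10 pc) = -1.8 + 5 log₁₀(4.87×10^4/10)
  = -1.8 + 5 × 3.688 = -1.8 + 18.44 = 16.64.

16.64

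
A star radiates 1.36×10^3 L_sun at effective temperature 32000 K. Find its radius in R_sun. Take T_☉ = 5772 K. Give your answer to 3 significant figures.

1.20 R_sun

R/R_☉ = √(L/L_☉) / (T/T_☉)² = √(1.36×10^3) / (5.544)²
       = 36.88 / 30.74 = 1.200.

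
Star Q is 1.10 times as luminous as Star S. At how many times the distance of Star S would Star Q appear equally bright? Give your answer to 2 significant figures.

Equal flux requires L_Q/d_Q² = L_S/d_S², so d_Q/d_S = √(L_Q/L_S)
= √(1.10) = 1.049.

1.0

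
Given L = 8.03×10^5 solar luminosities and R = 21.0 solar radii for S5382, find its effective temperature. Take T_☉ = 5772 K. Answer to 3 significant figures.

3.77×10^4 K

T/T_☉ = (L/L_☉)^(1/4) / (R/R_☉)^(1/2)
T = 5772 × (8.03×10^5)^(1/4) / √(21.0) = 5772 × 29.93 / 4.583 = 3.770×10^4 K.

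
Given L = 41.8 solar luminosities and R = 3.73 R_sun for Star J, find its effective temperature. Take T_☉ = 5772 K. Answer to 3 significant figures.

7.60×10^3 K

T/T_☉ = (L/L_☉)^(1/4) / (R/R_☉)^(1/2)
T = 5772 × (41.8)^(1/4) / √(3.73) = 5772 × 2.543 / 1.931 = 7599 K.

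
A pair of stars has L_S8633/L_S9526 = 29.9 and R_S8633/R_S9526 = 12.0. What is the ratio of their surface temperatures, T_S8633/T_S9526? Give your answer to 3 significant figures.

L ∝ R²T⁴ gives T ∝ (L/R²)^(1/4), so
T_S8633/T_S9526 = (29.9 / 12.0²)^(1/4) = (0.2076)^(1/4) = 0.6750.

0.675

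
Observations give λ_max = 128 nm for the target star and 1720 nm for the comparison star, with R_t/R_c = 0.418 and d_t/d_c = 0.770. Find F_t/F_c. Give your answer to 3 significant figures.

9.61×10^3

Wien's law: T_t/T_c = λ_c/λ_t = 1720/128 = 13.44.
L_t/L_c = (R_t/R_c)²(T_t/T_c)⁴ = (0.418)²(13.44)⁴ = 5697.
F_t/F_c = (L_t/L_c)/(d_t/d_c)² = 5697/(0.770)² = 9608.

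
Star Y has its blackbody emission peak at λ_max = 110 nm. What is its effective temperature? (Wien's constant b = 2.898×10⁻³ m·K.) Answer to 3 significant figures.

T = b/λ_max = 2.898×10⁻³ / (110×10⁻⁹) = 2.635×10^4 K.

2.63×10^4 K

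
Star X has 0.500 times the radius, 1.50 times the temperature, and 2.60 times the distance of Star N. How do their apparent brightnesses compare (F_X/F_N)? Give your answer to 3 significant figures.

0.187

L_X/L_N = (R_X/R_N)²(T_X/T_N)⁴ = (0.500)² × (1.50)⁴ = 1.266.
F_X/F_N = (L_X/L_N)/(d_X/d_N)² = 1.266 / (2.60)² = 0.1872.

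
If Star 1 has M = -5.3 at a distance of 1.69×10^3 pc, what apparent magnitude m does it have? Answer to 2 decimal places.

m = M + 5 log₁₀(d/10 pc) = -5.3 + 5 log₁₀(1.69×10^3/10)
  = -5.3 + 5 × 2.228 = -5.3 + 11.14 = 5.84.

5.84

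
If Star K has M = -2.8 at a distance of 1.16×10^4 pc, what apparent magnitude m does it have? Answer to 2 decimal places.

12.52

m = M + 5 log₁₀(d/10 pc) = -2.8 + 5 log₁₀(1.16×10^4/10)
  = -2.8 + 5 × 3.064 = -2.8 + 15.32 = 12.52.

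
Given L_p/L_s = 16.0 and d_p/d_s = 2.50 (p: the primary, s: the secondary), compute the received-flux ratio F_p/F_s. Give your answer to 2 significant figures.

2.6

F = L/(4πd²), so F_p/F_s = (L_p/L_s) / (d_p/d_s)²
= 16.0 / (2.50)² = 16.0 / 6.250 = 2.560.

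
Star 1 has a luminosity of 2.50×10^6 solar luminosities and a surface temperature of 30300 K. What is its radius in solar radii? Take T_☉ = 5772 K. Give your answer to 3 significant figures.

R/R_☉ = √(L/L_☉) / (T/T_☉)² = √(2.50×10^6) / (5.249)²
       = 1581 / 27.56 = 57.38.

57.4 solar radii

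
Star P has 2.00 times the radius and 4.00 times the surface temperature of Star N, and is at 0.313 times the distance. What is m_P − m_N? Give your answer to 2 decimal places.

-10.05

L_P/L_N = (2.00)²(4.00)⁴ = 1024.
F_P/F_N = (L_P/L_N)/(d_P/d_N)² = 1024/0.09797 = 1.045×10^4.
m_P − m_N = −2.5 log₁₀(1.045×10^4) = -10.05.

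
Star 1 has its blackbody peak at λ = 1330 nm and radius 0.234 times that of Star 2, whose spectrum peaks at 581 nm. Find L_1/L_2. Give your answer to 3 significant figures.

0.00199

Wien's law gives T ∝ 1/λ_max, so T_1/T_2 = λ_2/λ_1 = 581/1330 = 0.4368.
Then L ∝ R²T⁴ gives L_1/L_2 = (0.234)² × (0.4368)⁴ = 0.05476 × 0.03642 = 0.001994.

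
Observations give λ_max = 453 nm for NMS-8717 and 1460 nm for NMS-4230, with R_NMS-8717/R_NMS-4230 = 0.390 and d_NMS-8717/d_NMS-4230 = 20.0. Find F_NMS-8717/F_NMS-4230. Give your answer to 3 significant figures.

0.0410

Wien's law: T_NMS-8717/T_NMS-4230 = λ_NMS-4230/λ_NMS-8717 = 1460/453 = 3.223.
L_NMS-8717/L_NMS-4230 = (R_NMS-8717/R_NMS-4230)²(T_NMS-8717/T_NMS-4230)⁴ = (0.390)²(3.223)⁴ = 16.41.
F_NMS-8717/F_NMS-4230 = (L_NMS-8717/L_NMS-4230)/(d_NMS-8717/d_NMS-4230)² = 16.41/(20.0)² = 0.04103.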